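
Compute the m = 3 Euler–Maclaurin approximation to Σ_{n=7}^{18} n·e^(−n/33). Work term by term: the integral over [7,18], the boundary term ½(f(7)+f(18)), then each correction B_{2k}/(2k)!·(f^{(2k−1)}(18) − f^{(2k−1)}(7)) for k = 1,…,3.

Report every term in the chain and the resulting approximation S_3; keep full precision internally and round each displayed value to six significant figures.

S_3 ≈ 100.290

∫_7^18 x·e^(−x/33) dx evaluates to 92.2737.
½[f(7) + f(18)] = ½[5.66207 + 10.4324] = 8.04724.
So far: 100.321.
Correction k=1: B_{2}/2! · (f^{(1)}(18) − f^{(1)}(7)) = 1/12 · (0.263445 − 0.637289) = -0.0311537.
Partial sum through k=1: 100.290.
Correction k=2: B_{4}/4! · (f^{(3)}(18) − f^{(3)}(7)) = −1/720 · (0.00130634 − 0.00207073) = 1.06165e-06.
Partial sum through k=2: 100.290.
Correction k=3: B_{6}/6! · (f^{(5)}(18) − f^{(5)}(7)) = 1/30240 · (2.17701e-06 − 3.26561e-06) = -3.59988e-11.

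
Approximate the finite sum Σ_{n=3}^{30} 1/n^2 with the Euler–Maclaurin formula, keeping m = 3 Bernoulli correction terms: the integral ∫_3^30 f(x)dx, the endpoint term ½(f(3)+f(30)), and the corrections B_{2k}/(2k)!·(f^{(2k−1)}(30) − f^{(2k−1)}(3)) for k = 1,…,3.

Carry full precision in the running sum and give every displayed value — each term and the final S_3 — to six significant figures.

S_3 ≈ 0.362151

Integral: ∫_3^30 1/x^2 dx = 0.300000.
½[f(3) + f(30)] = ½[0.111111 + 0.00111111] = 0.0561111.
Integral + boundary = 0.356111.
Correction k=1: B_{2}/2! · (f^{(1)}(30) − f^{(1)}(3)) = 1/12 · (-7.40741e-05 − (-0.0740741)) = 0.00616667.
Running total after k=1: 0.362278.
Correction k=2: B_{4}/4! · (f^{(3)}(30) − f^{(3)}(3)) = −1/720 · (-9.87654e-07 − (-0.0987654)) = -0.000137173.
Running total after k=2: 0.362141.
Correction k=3: B_{6}/6! · (f^{(5)}(30) − f^{(5)}(3)) = 1/30240 · (-3.29218e-08 − (-0.329218)) = 1.08868e-05.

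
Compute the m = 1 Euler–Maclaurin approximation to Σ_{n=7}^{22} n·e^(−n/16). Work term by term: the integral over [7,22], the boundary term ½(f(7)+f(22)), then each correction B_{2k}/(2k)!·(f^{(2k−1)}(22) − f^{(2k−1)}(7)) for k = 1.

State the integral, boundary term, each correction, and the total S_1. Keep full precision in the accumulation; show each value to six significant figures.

S_1 ≈ 88.8750

The integral term ∫_7^22 x·e^(−x/16) dx = 83.8722.
Boundary: ½(f(7) + f(22)) = ½(4.51954 + 5.56247) = 5.04101.
Running total after boundary: 88.9132.
k=1: B_{2}/(2)! × [f^{(1)}(22) − f^{(1)}(7)] = 1/12 × (-0.0948148 − 0.363177) = -0.0381660.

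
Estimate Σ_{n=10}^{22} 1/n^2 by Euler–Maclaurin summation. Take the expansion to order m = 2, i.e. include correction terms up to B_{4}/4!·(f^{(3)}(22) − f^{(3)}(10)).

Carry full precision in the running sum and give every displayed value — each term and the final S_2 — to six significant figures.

S_2 ≈ 0.0607292

∫_10^22 1/x^2 dx evaluates to 0.0545455.
Endpoint term: (f(10) + f(22))/2 = (0.0100000 + 0.00206612)/2 = 0.00603306.
Running total after boundary: 0.0605785.
k=1: B_{2}/(2)! × [f^{(1)}(22) − f^{(1)}(10)] = 1/12 × (-0.000187829 − (-0.00200000)) = 0.000151014.
Partial sum through k=1: 0.0607295.
k=2: B_{4}/(4)! × [f^{(3)}(22) − f^{(3)}(10)] = −1/720 × (-4.65691e-06 − (-0.000240000)) = -3.26865e-07.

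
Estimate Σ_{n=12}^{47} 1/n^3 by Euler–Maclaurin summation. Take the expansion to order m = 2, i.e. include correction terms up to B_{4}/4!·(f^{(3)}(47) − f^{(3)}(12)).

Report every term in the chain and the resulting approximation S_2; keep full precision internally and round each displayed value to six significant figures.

∫_12^47 1/x^3 dx evaluates to 0.00324588.
Boundary: ½(f(12) + f(47)) = ½(0.000578704 + 9.63178e-06) = 0.000294168.
Integral + boundary = 0.00354004.
Order-1 term: 1/12 · (-6.14794e-07 − (-0.000144676)) = 1.20051e-05.
Running total after k=1: 0.00355205.
Order-2 term: −1/720 · (-5.56627e-09 − (-2.00939e-05)) = -2.79004e-08.

S_2 ≈ 0.00355202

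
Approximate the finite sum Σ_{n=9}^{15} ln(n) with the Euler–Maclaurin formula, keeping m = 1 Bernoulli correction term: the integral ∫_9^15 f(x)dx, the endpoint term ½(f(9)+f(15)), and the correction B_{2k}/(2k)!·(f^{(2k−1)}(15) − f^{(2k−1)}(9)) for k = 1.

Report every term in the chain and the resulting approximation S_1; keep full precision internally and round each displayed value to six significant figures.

S_1 ≈ 17.2947

The integral term ∫_9^15 ln(x) dx = 14.8457.
½[f(9) + f(15)] = ½[2.19722 + 2.70805] = 2.45264.
So far: 17.2984.
k=1: B_{2}/(2)! × [f^{(1)}(15) − f^{(1)}(9)] = 1/12 × (0.0666667 − 0.111111) = -0.00370370.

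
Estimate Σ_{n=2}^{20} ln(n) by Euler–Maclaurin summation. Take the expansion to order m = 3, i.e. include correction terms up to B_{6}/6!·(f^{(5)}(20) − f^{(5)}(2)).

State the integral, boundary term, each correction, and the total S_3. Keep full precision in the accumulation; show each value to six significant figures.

S_3 ≈ 42.3356

Integral: ∫_2^20 ln(x) dx = 40.5284.
Boundary: ½(f(2) + f(20)) = ½(0.693147 + 2.99573) = 1.84444.
So far: 42.3728.
Order-1 term: 1/12 · (0.0500000 − 0.500000) = -0.0375000.
Partial sum through k=1: 42.3353.
Order-2 term: −1/720 · (0.000250000 − 0.250000) = 0.000346875.
Partial sum through k=2: 42.3356.
Order-3 term: 1/30240 · (7.50000e-06 − 0.750000) = -2.48013e-05.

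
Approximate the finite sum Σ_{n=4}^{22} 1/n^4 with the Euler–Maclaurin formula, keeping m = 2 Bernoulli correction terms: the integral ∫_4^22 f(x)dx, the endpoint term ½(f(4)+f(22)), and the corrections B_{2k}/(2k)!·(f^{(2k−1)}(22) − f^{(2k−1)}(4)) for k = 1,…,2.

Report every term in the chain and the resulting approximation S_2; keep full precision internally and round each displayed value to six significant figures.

Integral: ∫_4^22 1/x^4 dx = 0.00517703.
Boundary: ½(f(4) + f(22)) = ½(0.00390625 + 4.26883e-06) = 0.00195526.
Integral + boundary = 0.00713229.
k=1: B_{2}/(2)! × [f^{(1)}(22) − f^{(1)}(4)] = 1/12 × (-7.76152e-07 − (-0.00390625)) = 0.000325456.
After k=1: 0.00745774.
k=2: B_{4}/(4)! × [f^{(3)}(22) − f^{(3)}(4)] = −1/720 × (-4.81086e-08 − (-0.00732422)) = -1.01725e-05.

S_2 ≈ 0.00744757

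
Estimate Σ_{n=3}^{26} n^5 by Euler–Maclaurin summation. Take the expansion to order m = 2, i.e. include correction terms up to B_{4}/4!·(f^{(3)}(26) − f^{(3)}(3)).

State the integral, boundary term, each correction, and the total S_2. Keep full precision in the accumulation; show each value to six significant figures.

S_2 ≈ 5.76170e+07

∫_3^26 x^5 dx evaluates to 5.14858e+07.
Boundary: ½(f(3) + f(26)) = ½(243.000 + 1.18814e+07) = 5.94081e+06.
Running total after boundary: 5.74267e+07.
Correction k=1: B_{2}/2! · (f^{(1)}(26) − f^{(1)}(3)) = 1/12 · (2.28488e+06 − 405.000) = 190373.
After k=1: 5.76170e+07.
Correction k=2: B_{4}/4! · (f^{(3)}(26) − f^{(3)}(3)) = −1/720 · (40560.0 − 540.000) = -55.5833.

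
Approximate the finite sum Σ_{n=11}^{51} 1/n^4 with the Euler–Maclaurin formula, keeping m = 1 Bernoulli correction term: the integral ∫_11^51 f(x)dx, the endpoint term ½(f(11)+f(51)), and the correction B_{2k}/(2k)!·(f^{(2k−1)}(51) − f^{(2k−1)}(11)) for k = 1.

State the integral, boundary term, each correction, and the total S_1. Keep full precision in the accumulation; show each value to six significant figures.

Integral: ∫_11^51 1/x^4 dx = 0.000247925.
Endpoint term: (f(11) + f(51))/2 = (6.83013e-05 + 1.47815e-07)/2 = 3.42246e-05.
Integral + boundary = 0.000282150.
Correction k=1: B_{2}/2! · (f^{(1)}(51) − f^{(1)}(11)) = 1/12 · (-1.15934e-08 − (-2.48369e-05)) = 2.06877e-06.

S_1 ≈ 0.000284219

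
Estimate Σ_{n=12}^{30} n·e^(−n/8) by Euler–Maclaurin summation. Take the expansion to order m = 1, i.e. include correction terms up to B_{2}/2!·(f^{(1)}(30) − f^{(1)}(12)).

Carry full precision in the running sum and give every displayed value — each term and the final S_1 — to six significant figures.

The integral term ∫_12^30 x·e^(−x/8) dx = 28.5514.
½[f(12) + f(30)] = ½[2.67756 + 0.705532] = 1.69155.
Integral + boundary = 30.2430.
Correction k=1: B_{2}/2! · (f^{(1)}(30) − f^{(1)}(12)) = 1/12 · (-0.0646738 − (-0.111565)) = 0.00390761.

S_1 ≈ 30.2469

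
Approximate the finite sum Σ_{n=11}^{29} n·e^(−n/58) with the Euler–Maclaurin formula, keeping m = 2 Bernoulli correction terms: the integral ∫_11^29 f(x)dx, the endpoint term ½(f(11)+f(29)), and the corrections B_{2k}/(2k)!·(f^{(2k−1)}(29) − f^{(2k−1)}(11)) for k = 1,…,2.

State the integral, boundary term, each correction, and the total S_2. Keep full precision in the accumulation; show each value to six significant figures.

Integral: ∫_11^29 x·e^(−x/58) dx = 250.078.
Endpoint term: (f(11) + f(29))/2 = (9.09969 + 17.5894)/2 = 13.3445.
So far: 263.423.
k=1: B_{2}/(2)! × [f^{(1)}(29) − f^{(1)}(11)] = 1/12 × (0.303265 − 0.670353) = -0.0305907.
After k=1: 263.392.
k=2: B_{4}/(4)! × [f^{(3)}(29) − f^{(3)}(11)] = −1/720 × (0.000450751 − 0.000691094) = 3.33810e-07.

S_2 ≈ 263.392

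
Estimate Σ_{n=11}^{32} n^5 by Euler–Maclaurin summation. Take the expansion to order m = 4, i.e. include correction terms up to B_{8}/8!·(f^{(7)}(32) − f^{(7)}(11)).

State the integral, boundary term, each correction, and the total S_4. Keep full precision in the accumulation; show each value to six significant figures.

S_4 ≈ 1.95950e+08

The integral term ∫_11^32 x^5 dx = 1.78662e+08.
Boundary: ½(f(11) + f(32)) = ½(161051 + 3.35544e+07) = 1.68577e+07.
Integral + boundary = 1.95519e+08.
Order-1 term: 1/12 · (5.24288e+06 − 73205.0) = 430806.
Partial sum through k=1: 1.95950e+08.
Order-2 term: −1/720 · (61440.0 − 7260.00) = -75.2500.
Partial sum through k=2: 1.95950e+08.
Order-3 term: 1/30240 · (120.000 − 120.000) = 0.00000.
Partial sum through k=3: 1.95950e+08.
Order-4 term: −1/1209600 · (0.00000 − 0.00000) = 0.00000.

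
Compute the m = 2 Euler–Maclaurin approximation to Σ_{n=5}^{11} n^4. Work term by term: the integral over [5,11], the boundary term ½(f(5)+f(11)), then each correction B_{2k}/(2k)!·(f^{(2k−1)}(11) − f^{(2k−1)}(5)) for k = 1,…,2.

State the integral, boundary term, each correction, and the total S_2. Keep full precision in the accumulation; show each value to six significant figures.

∫_5^11 x^4 dx evaluates to 31585.2.
½[f(5) + f(11)] = ½[625.000 + 14641.0] = 7633.00.
So far: 39218.2.
Correction k=1: B_{2}/2! · (f^{(1)}(11) − f^{(1)}(5)) = 1/12 · (5324.00 − 500.000) = 402.000.
Partial sum through k=1: 39620.2.
Correction k=2: B_{4}/4! · (f^{(3)}(11) − f^{(3)}(5)) = −1/720 · (264.000 − 120.000) = -0.200000.

S_2 ≈ 39620.0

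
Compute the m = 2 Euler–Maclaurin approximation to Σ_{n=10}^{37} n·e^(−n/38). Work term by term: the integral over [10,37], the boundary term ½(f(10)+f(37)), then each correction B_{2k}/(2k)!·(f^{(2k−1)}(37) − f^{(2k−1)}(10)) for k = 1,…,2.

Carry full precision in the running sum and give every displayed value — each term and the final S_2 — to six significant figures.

Integral: ∫_10^37 x·e^(−x/38) dx = 325.550.
Boundary: ½(f(10) + f(37)) = ½(7.68621 + 13.9745) = 10.8303.
So far: 336.381.
Correction k=1: B_{2}/2! · (f^{(1)}(37) − f^{(1)}(10)) = 1/12 · (0.00993918 − 0.566352) = -0.0463677.
After k=1: 336.334.
Correction k=2: B_{4}/4! · (f^{(3)}(37) − f^{(3)}(10)) = −1/720 · (0.000529998 − 0.00145678) = 1.28720e-06.

S_2 ≈ 336.334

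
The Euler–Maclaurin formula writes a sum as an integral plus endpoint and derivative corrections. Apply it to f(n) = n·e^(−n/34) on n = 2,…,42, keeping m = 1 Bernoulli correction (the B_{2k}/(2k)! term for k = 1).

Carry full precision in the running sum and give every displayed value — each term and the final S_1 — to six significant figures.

∫_2^42 x·e^(−x/34) dx evaluates to 402.781.
½[f(2) + f(42)] = ½[1.88575 + 12.2115] = 7.04861.
So far: 409.829.
k=1: B_{2}/(2)! × [f^{(1)}(42) − f^{(1)}(2)] = 1/12 × (-0.0684116 − 0.887410) = -0.0796518.

S_1 ≈ 409.750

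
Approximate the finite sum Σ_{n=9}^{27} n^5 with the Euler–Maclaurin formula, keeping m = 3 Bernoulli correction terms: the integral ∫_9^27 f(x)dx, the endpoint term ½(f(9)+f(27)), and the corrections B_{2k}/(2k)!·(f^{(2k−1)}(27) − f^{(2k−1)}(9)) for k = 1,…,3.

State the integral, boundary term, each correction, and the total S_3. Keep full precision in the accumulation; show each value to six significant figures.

∫_9^27 x^5 dx evaluates to 6.44815e+07.
½[f(9) + f(27)] = ½[59049.0 + 1.43489e+07] = 7.20398e+06.
Integral + boundary = 7.16855e+07.
Order-1 term: 1/12 · (2.65720e+06 − 32805.0) = 218700.
After k=1: 7.19042e+07.
Order-2 term: −1/720 · (43740.0 − 4860.00) = -54.0000.
After k=2: 7.19041e+07.
Order-3 term: 1/30240 · (120.000 − 120.000) = 0.00000.

S_3 ≈ 7.19041e+07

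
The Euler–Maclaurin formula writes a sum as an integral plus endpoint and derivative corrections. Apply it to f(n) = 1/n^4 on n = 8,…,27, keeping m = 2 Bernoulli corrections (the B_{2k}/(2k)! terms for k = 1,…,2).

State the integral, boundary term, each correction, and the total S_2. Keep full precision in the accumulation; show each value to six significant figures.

∫_8^27 1/x^4 dx evaluates to 0.000634107.
Boundary: ½(f(8) + f(27)) = ½(0.000244141 + 1.88168e-06) = 0.000123011.
So far: 0.000757118.
Correction k=1: B_{2}/2! · (f^{(1)}(27) − f^{(1)}(8)) = 1/12 · (-2.78767e-07 − (-0.000122070)) = 1.01493e-05.
Partial sum through k=1: 0.000767267.
Correction k=2: B_{4}/4! · (f^{(3)}(27) − f^{(3)}(8)) = −1/720 · (-1.14719e-08 − (-5.72205e-05)) = -7.94569e-08.

S_2 ≈ 0.000767188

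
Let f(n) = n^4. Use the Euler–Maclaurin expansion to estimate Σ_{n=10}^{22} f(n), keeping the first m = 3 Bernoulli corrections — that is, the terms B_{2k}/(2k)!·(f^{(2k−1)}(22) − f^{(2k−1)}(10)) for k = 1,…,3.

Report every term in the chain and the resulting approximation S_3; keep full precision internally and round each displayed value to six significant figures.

Integral: ∫_10^22 x^4 dx = 1.01073e+06.
Boundary: ½(f(10) + f(22)) = ½(10000.0 + 234256) = 122128.
Running total after boundary: 1.13285e+06.
k=1: B_{2}/(2)! × [f^{(1)}(22) − f^{(1)}(10)] = 1/12 × (42592.0 − 4000.00) = 3216.00.
Partial sum through k=1: 1.13607e+06.
k=2: B_{4}/(4)! × [f^{(3)}(22) − f^{(3)}(10)] = −1/720 × (528.000 − 240.000) = -0.400000.
Partial sum through k=2: 1.13607e+06.
k=3: B_{6}/(6)! × [f^{(5)}(22) − f^{(5)}(10)] = 1/30240 × (0.00000 − 0.00000) = 0.00000.

S_3 ≈ 1.13607e+06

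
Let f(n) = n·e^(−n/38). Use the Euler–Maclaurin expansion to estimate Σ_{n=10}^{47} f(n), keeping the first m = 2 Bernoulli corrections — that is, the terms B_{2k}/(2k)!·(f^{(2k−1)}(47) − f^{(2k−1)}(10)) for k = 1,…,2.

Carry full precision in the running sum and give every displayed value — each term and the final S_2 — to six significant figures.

∫_10^47 x·e^(−x/38) dx evaluates to 464.296.
Boundary: ½(f(10) + f(47)) = ½(7.68621 + 13.6441) = 10.6651.
Integral + boundary = 474.962.
k=1: B_{2}/(2)! × [f^{(1)}(47) − f^{(1)}(10)] = 1/12 × (-0.0687551 − 0.566352) = -0.0529256.
Running total after k=1: 474.909.
k=2: B_{4}/(4)! × [f^{(3)}(47) − f^{(3)}(10)] = −1/720 × (0.000354463 − 0.00145678) = 1.53100e-06.

S_2 ≈ 474.909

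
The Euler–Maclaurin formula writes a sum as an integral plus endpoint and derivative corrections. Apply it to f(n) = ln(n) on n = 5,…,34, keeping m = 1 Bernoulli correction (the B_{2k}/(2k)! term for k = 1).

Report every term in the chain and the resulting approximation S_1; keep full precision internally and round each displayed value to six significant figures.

S_1 ≈ 85.4028

Integral: ∫_5^34 ln(x) dx = 82.8491.
½[f(5) + f(34)] = ½[1.60944 + 3.52636] = 2.56790.
Integral + boundary = 85.4170.
k=1: B_{2}/(2)! × [f^{(1)}(34) − f^{(1)}(5)] = 1/12 × (0.0294118 − 0.200000) = -0.0142157.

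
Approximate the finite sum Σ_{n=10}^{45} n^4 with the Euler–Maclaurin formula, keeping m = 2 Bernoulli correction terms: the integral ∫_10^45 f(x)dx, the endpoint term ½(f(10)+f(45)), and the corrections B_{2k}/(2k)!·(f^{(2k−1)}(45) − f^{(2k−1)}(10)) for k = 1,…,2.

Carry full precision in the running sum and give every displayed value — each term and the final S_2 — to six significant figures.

Integral: ∫_10^45 x^4 dx = 3.68856e+07.
Endpoint term: (f(10) + f(45))/2 = (10000.0 + 4.10062e+06)/2 = 2.05531e+06.
Running total after boundary: 3.89409e+07.
k=1: B_{2}/(2)! × [f^{(1)}(45) − f^{(1)}(10)] = 1/12 × (364500 − 4000.00) = 30041.7.
Running total after k=1: 3.89710e+07.
k=2: B_{4}/(4)! × [f^{(3)}(45) − f^{(3)}(10)] = −1/720 × (1080.00 − 240.000) = -1.16667.

S_2 ≈ 3.89710e+07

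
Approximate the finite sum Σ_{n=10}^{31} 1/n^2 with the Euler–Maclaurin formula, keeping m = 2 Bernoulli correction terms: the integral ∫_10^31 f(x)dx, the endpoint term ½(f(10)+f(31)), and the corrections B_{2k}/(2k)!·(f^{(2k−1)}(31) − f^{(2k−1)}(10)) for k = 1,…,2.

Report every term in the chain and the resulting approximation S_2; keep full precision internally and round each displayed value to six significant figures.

S_2 ≈ 0.0734230

∫_10^31 1/x^2 dx evaluates to 0.0677419.
Boundary: ½(f(10) + f(31)) = ½(0.0100000 + 0.00104058) = 0.00552029.
Integral + boundary = 0.0732622.
Correction k=1: B_{2}/2! · (f^{(1)}(31) − f^{(1)}(10)) = 1/12 · (-6.71344e-05 − (-0.00200000)) = 0.000161072.
Running total after k=1: 0.0734233.
Correction k=2: B_{4}/4! · (f^{(3)}(31) − f^{(3)}(10)) = −1/720 · (-8.38306e-07 − (-0.000240000)) = -3.32169e-07.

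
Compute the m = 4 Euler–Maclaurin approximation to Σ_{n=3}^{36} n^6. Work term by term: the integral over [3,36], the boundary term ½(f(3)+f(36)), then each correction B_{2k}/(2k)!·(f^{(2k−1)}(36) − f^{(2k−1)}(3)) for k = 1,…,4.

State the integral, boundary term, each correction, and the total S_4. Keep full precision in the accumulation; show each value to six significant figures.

Integral: ∫_3^36 x^6 dx = 1.11949e+10.
Boundary: ½(f(3) + f(36)) = ½(729.000 + 2.17678e+09) = 1.08839e+09.
Integral + boundary = 1.22833e+10.
k=1: B_{2}/(2)! × [f^{(1)}(36) − f^{(1)}(3)] = 1/12 × (3.62797e+08 − 1458.00) = 3.02330e+07.
Running total after k=1: 1.23135e+10.
k=2: B_{4}/(4)! × [f^{(3)}(36) − f^{(3)}(3)] = −1/720 × (5.59872e+06 − 3240.00) = -7771.50.
Running total after k=2: 1.23135e+10.
k=3: B_{6}/(6)! × [f^{(5)}(36) − f^{(5)}(3)] = 1/30240 × (25920.0 − 2160.00) = 0.785714.
Running total after k=3: 1.23135e+10.
k=4: B_{8}/(8)! × [f^{(7)}(36) − f^{(7)}(3)] = −1/1209600 × (0.00000 − 0.00000) = 0.00000.

S_4 ≈ 1.23135e+10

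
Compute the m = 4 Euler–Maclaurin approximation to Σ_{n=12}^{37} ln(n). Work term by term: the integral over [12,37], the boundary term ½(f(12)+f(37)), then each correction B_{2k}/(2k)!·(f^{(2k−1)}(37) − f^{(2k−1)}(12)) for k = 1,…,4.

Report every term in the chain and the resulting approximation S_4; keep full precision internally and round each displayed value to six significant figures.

Integral: ∫_12^37 ln(x) dx = 78.7851.
Boundary: ½(f(12) + f(37)) = ½(2.48491 + 3.61092) = 3.04791.
So far: 81.8330.
Correction k=1: B_{2}/2! · (f^{(1)}(37) − f^{(1)}(12)) = 1/12 · (0.0270270 − 0.0833333) = -0.00469219.
Partial sum through k=1: 81.8283.
Correction k=2: B_{4}/4! · (f^{(3)}(37) − f^{(3)}(12)) = −1/720 · (3.94843e-05 − 0.00115741) = 1.55267e-06.
Partial sum through k=2: 81.8283.
Correction k=3: B_{6}/6! · (f^{(5)}(37) − f^{(5)}(12)) = 1/30240 · (3.46101e-07 − 9.64506e-05) = -3.17806e-09.
Partial sum through k=3: 81.8283.
Correction k=4: B_{8}/8! · (f^{(7)}(37) − f^{(7)}(12)) = −1/1209600 · (7.58439e-09 − 2.00939e-05) = 1.66057e-11.

S_4 ≈ 81.8283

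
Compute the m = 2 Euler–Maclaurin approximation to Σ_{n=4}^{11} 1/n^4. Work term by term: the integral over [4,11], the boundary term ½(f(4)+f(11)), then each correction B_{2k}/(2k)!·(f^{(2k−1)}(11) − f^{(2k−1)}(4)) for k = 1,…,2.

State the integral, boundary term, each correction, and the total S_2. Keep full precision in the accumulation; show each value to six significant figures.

S_2 ≈ 0.00725846

The integral term ∫_4^11 1/x^4 dx = 0.00495790.
Endpoint term: (f(4) + f(11))/2 = (0.00390625 + 6.83013e-05)/2 = 0.00198728.
So far: 0.00694517.
k=1: B_{2}/(2)! × [f^{(1)}(11) − f^{(1)}(4)] = 1/12 × (-2.48369e-05 − (-0.00390625)) = 0.000323451.
After k=1: 0.00726862.
k=2: B_{4}/(4)! × [f^{(3)}(11) − f^{(3)}(4)] = −1/720 × (-6.15790e-06 − (-0.00732422)) = -1.01640e-05.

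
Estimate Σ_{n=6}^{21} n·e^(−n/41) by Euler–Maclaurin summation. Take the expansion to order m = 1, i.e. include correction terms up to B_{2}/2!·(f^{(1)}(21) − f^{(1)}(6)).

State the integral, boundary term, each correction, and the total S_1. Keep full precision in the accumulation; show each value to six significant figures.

S_1 ≈ 150.397

∫_6^21 x·e^(−x/41) dx evaluates to 141.551.
Endpoint term: (f(6) + f(21))/2 = (5.18318 + 12.5828)/2 = 8.88297.
Running total after boundary: 150.434.
Order-1 term: 1/12 · (0.292282 − 0.737444) = -0.0370968.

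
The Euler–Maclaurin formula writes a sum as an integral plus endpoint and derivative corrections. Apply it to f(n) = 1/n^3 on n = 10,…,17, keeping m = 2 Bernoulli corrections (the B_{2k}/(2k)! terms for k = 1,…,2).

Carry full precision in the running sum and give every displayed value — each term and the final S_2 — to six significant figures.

∫_10^17 1/x^3 dx evaluates to 0.00326990.
½[f(10) + f(17)] = ½[0.00100000 + 0.000203542] = 0.000601771.
So far: 0.00387167.
Order-1 term: 1/12 · (-3.59191e-05 − (-0.000300000)) = 2.20067e-05.
After k=1: 0.00389367.
Order-2 term: −1/720 · (-2.48575e-06 − (-6.00000e-05)) = -7.98809e-08.

S_2 ≈ 0.00389359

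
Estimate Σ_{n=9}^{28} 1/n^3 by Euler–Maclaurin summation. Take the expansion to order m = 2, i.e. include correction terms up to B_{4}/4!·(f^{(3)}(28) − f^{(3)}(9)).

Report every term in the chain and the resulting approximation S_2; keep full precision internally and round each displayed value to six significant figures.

The integral term ∫_9^28 1/x^3 dx = 0.00553508.
Boundary: ½(f(9) + f(28)) = ½(0.00137174 + 4.55539e-05) = 0.000708648.
Integral + boundary = 0.00624373.
k=1: B_{2}/(2)! × [f^{(1)}(28) − f^{(1)}(9)] = 1/12 × (-4.88078e-06 − (-0.000457247)) = 3.76972e-05.
Partial sum through k=1: 0.00628143.
k=2: B_{4}/(4)! × [f^{(3)}(28) − f^{(3)}(9)] = −1/720 × (-1.24510e-07 − (-0.000112901)) = -1.56633e-07.

S_2 ≈ 0.00628127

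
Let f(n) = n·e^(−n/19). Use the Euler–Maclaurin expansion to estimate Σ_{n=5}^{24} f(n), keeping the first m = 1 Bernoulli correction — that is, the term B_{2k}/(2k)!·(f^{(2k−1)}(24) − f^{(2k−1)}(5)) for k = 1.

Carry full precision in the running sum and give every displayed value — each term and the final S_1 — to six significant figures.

The integral term ∫_5^24 x·e^(−x/19) dx = 119.476.
½[f(5) + f(24)] = ½[3.84310 + 6.78623] = 5.31467.
Running total after boundary: 124.791.
Correction k=1: B_{2}/2! · (f^{(1)}(24) − f^{(1)}(5)) = 1/12 · (-0.0744104 − 0.566352) = -0.0533969.

S_1 ≈ 124.738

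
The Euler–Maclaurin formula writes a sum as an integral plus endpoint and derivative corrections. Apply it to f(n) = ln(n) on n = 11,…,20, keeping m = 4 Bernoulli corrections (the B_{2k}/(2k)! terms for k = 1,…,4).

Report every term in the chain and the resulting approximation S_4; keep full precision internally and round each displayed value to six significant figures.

S_4 ≈ 27.2312

Integral: ∫_11^20 ln(x) dx = 24.5378.
Boundary: ½(f(11) + f(20)) = ½(2.39790 + 2.99573) = 2.69681.
Integral + boundary = 27.2346.
Order-1 term: 1/12 · (0.0500000 − 0.0909091) = -0.00340909.
After k=1: 27.2312.
Order-2 term: −1/720 · (0.000250000 − 0.00150263) = 1.73976e-06.
After k=2: 27.2312.
Order-3 term: 1/30240 · (7.50000e-06 − 0.000149021) = -4.67993e-09.
After k=3: 27.2312.
Order-4 term: −1/1209600 · (5.62500e-07 − 3.69474e-05) = 3.00801e-11.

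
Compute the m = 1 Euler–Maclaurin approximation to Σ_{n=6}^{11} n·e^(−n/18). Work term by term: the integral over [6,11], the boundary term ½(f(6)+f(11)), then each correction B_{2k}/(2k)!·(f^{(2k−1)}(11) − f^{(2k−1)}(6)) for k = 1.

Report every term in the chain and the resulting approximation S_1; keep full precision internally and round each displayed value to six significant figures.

The integral term ∫_6^11 x·e^(−x/18) dx = 26.2273.
Boundary: ½(f(6) + f(11)) = ½(4.29919 + 5.97022) = 5.13471.
Integral + boundary = 31.3620.
Order-1 term: 1/12 · (0.211068 − 0.477688) = -0.0222183.

S_1 ≈ 31.3398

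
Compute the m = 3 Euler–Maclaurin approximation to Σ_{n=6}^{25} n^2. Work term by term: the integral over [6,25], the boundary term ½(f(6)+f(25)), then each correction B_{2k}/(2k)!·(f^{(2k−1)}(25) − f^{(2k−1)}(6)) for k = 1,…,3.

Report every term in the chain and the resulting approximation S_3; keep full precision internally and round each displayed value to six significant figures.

Integral: ∫_6^25 x^2 dx = 5136.33.
Boundary: ½(f(6) + f(25)) = ½(36.0000 + 625.000) = 330.500.
So far: 5466.83.
Correction k=1: B_{2}/2! · (f^{(1)}(25) − f^{(1)}(6)) = 1/12 · (50.0000 − 12.0000) = 3.16667.
Running total after k=1: 5470.00.
Correction k=2: B_{4}/4! · (f^{(3)}(25) − f^{(3)}(6)) = −1/720 · (0.00000 − 0.00000) = 0.00000.
Running total after k=2: 5470.00.
Correction k=3: B_{6}/6! · (f^{(5)}(25) − f^{(5)}(6)) = 1/30240 · (0.00000 − 0.00000) = 0.00000.

S_3 ≈ 5470.00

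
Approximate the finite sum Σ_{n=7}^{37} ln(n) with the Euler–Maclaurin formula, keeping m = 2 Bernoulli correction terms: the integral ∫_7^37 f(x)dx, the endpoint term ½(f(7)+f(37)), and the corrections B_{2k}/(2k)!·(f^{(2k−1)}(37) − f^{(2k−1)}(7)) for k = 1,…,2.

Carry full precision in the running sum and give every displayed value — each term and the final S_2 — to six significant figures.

S_2 ≈ 92.7514

∫_7^37 ln(x) dx evaluates to 89.9826.
Endpoint term: (f(7) + f(37))/2 = (1.94591 + 3.61092)/2 = 2.77841.
Running total after boundary: 92.7610.
Correction k=1: B_{2}/2! · (f^{(1)}(37) − f^{(1)}(7)) = 1/12 · (0.0270270 − 0.142857) = -0.00965251.
Running total after k=1: 92.7514.
Correction k=2: B_{4}/4! · (f^{(3)}(37) − f^{(3)}(7)) = −1/720 · (3.94843e-05 − 0.00583090) = 8.04364e-06.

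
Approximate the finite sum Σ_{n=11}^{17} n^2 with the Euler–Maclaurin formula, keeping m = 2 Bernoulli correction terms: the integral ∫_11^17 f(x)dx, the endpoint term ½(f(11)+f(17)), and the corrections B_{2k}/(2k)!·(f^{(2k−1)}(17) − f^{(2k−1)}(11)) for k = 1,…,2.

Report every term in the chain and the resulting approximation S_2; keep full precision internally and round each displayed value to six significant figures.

S_2 ≈ 1400.00

Integral: ∫_11^17 x^2 dx = 1194.00.
Endpoint term: (f(11) + f(17))/2 = (121.000 + 289.000)/2 = 205.000.
So far: 1399.00.
k=1: B_{2}/(2)! × [f^{(1)}(17) − f^{(1)}(11)] = 1/12 × (34.0000 − 22.0000) = 1.00000.
After k=1: 1400.00.
k=2: B_{4}/(4)! × [f^{(3)}(17) − f^{(3)}(11)] = −1/720 × (0.00000 − 0.00000) = 0.00000.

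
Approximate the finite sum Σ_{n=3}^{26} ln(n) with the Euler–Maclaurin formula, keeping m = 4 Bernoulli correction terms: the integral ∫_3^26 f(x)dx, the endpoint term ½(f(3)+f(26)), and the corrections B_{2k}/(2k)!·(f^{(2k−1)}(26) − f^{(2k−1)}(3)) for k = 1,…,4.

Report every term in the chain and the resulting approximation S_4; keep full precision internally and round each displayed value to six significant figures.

S_4 ≈ 60.5686

The integral term ∫_3^26 ln(x) dx = 58.4147.
½[f(3) + f(26)] = ½[1.09861 + 3.25810] = 2.17835.
Integral + boundary = 60.5930.
k=1: B_{2}/(2)! × [f^{(1)}(26) − f^{(1)}(3)] = 1/12 × (0.0384615 − 0.333333) = -0.0245726.
After k=1: 60.5685.
k=2: B_{4}/(4)! × [f^{(3)}(26) − f^{(3)}(3)] = −1/720 × (0.000113792 − 0.0740741) = 0.000102723.
After k=2: 60.5686.
k=3: B_{6}/(6)! × [f^{(5)}(26) − f^{(5)}(3)] = 1/30240 × (2.01997e-06 − 0.0987654) = -3.26599e-06.
After k=3: 60.5686.
k=4: B_{8}/(8)! × [f^{(7)}(26) − f^{(7)}(3)] = −1/1209600 × (8.96436e-08 − 0.329218) = 2.72171e-07.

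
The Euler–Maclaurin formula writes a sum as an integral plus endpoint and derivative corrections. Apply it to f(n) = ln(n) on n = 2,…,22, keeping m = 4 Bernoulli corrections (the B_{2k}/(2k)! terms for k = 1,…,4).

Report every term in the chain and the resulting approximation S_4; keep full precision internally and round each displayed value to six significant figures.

The integral term ∫_2^22 ln(x) dx = 46.6166.
½[f(2) + f(22)] = ½[0.693147 + 3.09104] = 1.89209.
So far: 48.5087.
k=1: B_{2}/(2)! × [f^{(1)}(22) − f^{(1)}(2)] = 1/12 × (0.0454545 − 0.500000) = -0.0378788.
Partial sum through k=1: 48.4709.
k=2: B_{4}/(4)! × [f^{(3)}(22) − f^{(3)}(2)] = −1/720 × (0.000187829 − 0.250000) = 0.000346961.
Partial sum through k=2: 48.4712.
k=3: B_{6}/(6)! × [f^{(5)}(22) − f^{(5)}(2)] = 1/30240 × (4.65691e-06 − 0.750000) = -2.48014e-05.
Partial sum through k=3: 48.4712.
k=4: B_{8}/(8)! × [f^{(7)}(22) − f^{(7)}(2)] = −1/1209600 × (2.88651e-07 − 5.62500) = 4.65030e-06.

S_4 ≈ 48.4712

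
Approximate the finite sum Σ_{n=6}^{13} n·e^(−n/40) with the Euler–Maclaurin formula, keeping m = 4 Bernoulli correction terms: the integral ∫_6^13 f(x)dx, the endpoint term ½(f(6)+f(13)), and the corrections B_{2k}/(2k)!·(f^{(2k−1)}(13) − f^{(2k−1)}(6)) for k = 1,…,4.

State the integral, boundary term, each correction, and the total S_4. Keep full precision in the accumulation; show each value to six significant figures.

∫_6^13 x·e^(−x/40) dx evaluates to 51.9447.
Endpoint term: (f(6) + f(13))/2 = (5.16425 + 9.39286)/2 = 7.27855.
Integral + boundary = 59.2232.
Correction k=1: B_{2}/2! · (f^{(1)}(13) − f^{(1)}(6)) = 1/12 · (0.487706 − 0.731602) = -0.0203247.
Running total after k=1: 59.2029.
Correction k=2: B_{4}/4! · (f^{(3)}(13) − f^{(3)}(6)) = −1/720 · (0.00120798 − 0.00153314) = 4.51612e-07.
Running total after k=2: 59.2029.
Correction k=3: B_{6}/6! · (f^{(5)}(13) − f^{(5)}(6)) = 1/30240 · (1.31946e-06 − 1.63064e-06) = -1.02903e-11.
Running total after k=3: 59.2029.
Correction k=4: B_{8}/8! · (f^{(7)}(13) − f^{(7)}(6)) = −1/1209600 · (1.17746e-09 − 1.43942e-09) = 2.16566e-16.

S_4 ≈ 59.2029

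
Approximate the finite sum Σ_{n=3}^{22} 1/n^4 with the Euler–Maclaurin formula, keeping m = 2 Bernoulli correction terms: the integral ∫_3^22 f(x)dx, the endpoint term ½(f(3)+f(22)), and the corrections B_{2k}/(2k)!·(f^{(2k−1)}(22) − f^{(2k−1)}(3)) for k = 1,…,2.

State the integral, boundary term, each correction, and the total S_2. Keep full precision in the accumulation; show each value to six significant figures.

Integral: ∫_3^22 1/x^4 dx = 0.0123144.
½[f(3) + f(22)] = ½[0.0123457 + 4.26883e-06] = 0.00617497.
Running total after boundary: 0.0184893.
Correction k=1: B_{2}/2! · (f^{(1)}(22) − f^{(1)}(3)) = 1/12 · (-7.76152e-07 − (-0.0164609)) = 0.00137168.
Running total after k=1: 0.0198610.
Correction k=2: B_{4}/4! · (f^{(3)}(22) − f^{(3)}(3)) = −1/720 · (-4.81086e-08 − (-0.0548697)) = -7.62078e-05.

S_2 ≈ 0.0197848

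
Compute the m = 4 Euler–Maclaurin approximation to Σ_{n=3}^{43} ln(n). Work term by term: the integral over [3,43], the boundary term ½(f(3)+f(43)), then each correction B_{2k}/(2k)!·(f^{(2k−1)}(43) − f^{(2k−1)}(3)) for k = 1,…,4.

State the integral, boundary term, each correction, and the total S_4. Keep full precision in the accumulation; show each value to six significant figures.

Integral: ∫_3^43 ln(x) dx = 118.436.
Endpoint term: (f(3) + f(43))/2 = (1.09861 + 3.76120)/2 = 2.42991.
Running total after boundary: 120.866.
k=1: B_{2}/(2)! × [f^{(1)}(43) − f^{(1)}(3)] = 1/12 × (0.0232558 − 0.333333) = -0.0258398.
After k=1: 120.840.
k=2: B_{4}/(4)! × [f^{(3)}(43) − f^{(3)}(3)] = −1/720 × (2.51550e-05 − 0.0740741) = 0.000102846.
After k=2: 120.840.
k=3: B_{6}/(6)! × [f^{(5)}(43) − f^{(5)}(3)] = 1/30240 × (1.63256e-07 − 0.0987654) = -3.26605e-06.
After k=3: 120.840.
k=4: B_{8}/(8)! × [f^{(7)}(43) − f^{(7)}(3)] = −1/1209600 × (2.64883e-09 − 0.329218) = 2.72171e-07.

S_4 ≈ 120.840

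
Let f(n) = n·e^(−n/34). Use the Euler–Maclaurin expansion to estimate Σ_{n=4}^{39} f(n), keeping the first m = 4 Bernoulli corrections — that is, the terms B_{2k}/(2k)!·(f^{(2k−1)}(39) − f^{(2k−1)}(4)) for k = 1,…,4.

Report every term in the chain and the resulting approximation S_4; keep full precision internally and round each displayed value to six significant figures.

S_4 ≈ 368.295

∫_4^39 x·e^(−x/34) dx evaluates to 360.393.
½[f(4) + f(39)] = ½[3.55604 + 12.3852] = 7.97062.
So far: 368.364.
Order-1 term: 1/12 · (-0.0467014 − 0.784420) = -0.0692601.
After k=1: 368.295.
Order-2 term: −1/720 · (0.000509029 − 0.00221664) = 2.37169e-06.
After k=2: 368.295.
Order-3 term: 1/30240 · (9.15620e-07 − 3.24803e-06) = -7.71300e-11.
After k=3: 368.295.
Order-4 term: −1/1209600 · (1.20320e-09 − 3.96068e-09) = 2.27966e-15.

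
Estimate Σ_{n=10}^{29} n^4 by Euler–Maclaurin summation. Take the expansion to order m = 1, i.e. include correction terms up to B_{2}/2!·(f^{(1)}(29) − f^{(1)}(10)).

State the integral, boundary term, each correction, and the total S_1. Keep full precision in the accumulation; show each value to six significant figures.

S_1 ≈ 4.44867e+06

The integral term ∫_10^29 x^4 dx = 4.08223e+06.
Boundary: ½(f(10) + f(29)) = ½(10000.0 + 707281) = 358640.
So far: 4.44087e+06.
Correction k=1: B_{2}/2! · (f^{(1)}(29) − f^{(1)}(10)) = 1/12 · (97556.0 − 4000.00) = 7796.33.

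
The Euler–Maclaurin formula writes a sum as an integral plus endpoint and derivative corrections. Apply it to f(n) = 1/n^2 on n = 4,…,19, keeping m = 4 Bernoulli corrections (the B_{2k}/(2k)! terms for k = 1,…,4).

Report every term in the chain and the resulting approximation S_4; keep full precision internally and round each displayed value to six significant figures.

The integral term ∫_4^19 1/x^2 dx = 0.197368.
Endpoint term: (f(4) + f(19))/2 = (0.0625000 + 0.00277008)/2 = 0.0326350.
So far: 0.230003.
k=1: B_{2}/(2)! × [f^{(1)}(19) − f^{(1)}(4)] = 1/12 × (-0.000291588 − (-0.0312500)) = 0.00257987.
After k=1: 0.232583.
k=2: B_{4}/(4)! × [f^{(3)}(19) − f^{(3)}(4)] = −1/720 × (-9.69267e-06 − (-0.0234375)) = -3.25386e-05.
After k=2: 0.232551.
k=3: B_{6}/(6)! × [f^{(5)}(19) − f^{(5)}(4)] = 1/30240 × (-8.05485e-07 − (-0.0439453)) = 1.45319e-06.
After k=3: 0.232552.
k=4: B_{8}/(8)! × [f^{(7)}(19) − f^{(7)}(4)] = −1/1209600 × (-1.24951e-07 − (-0.153809)) = -1.27156e-07.

S_4 ≈ 0.232552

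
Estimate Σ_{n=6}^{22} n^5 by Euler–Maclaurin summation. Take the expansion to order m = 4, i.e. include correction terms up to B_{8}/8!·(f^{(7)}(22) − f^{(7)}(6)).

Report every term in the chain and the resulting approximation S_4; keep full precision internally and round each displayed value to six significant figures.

∫_6^22 x^5 dx evaluates to 1.88889e+07.
Endpoint term: (f(6) + f(22))/2 = (7776.00 + 5.15363e+06)/2 = 2.58070e+06.
Integral + boundary = 2.14696e+07.
Order-1 term: 1/12 · (1.17128e+06 − 6480.00) = 97066.7.
After k=1: 2.15666e+07.
Order-2 term: −1/720 · (29040.0 − 2160.00) = -37.3333.
After k=2: 2.15666e+07.
Order-3 term: 1/30240 · (120.000 − 120.000) = 0.00000.
After k=3: 2.15666e+07.
Order-4 term: −1/1209600 · (0.00000 − 0.00000) = 0.00000.

S_4 ≈ 2.15666e+07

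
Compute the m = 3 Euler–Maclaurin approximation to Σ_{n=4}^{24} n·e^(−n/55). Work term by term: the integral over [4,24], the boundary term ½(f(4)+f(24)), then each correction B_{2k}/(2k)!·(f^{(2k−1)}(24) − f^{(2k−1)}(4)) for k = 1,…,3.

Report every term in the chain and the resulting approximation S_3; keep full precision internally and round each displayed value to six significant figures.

The integral term ∫_4^24 x·e^(−x/55) dx = 208.845.
Endpoint term: (f(4) + f(24))/2 = (3.71942 + 15.5132)/2 = 9.61630.
Integral + boundary = 218.461.
Correction k=1: B_{2}/2! · (f^{(1)}(24) − f^{(1)}(4)) = 1/12 · (0.364325 − 0.862229) = -0.0414920.
Partial sum through k=1: 218.420.
Correction k=2: B_{4}/4! · (f^{(3)}(24) − f^{(3)}(4)) = −1/720 · (0.000547798 − 0.000899814) = 4.88911e-07.
Partial sum through k=2: 218.420.
Correction k=3: B_{6}/6! · (f^{(5)}(24) − f^{(5)}(4)) = 1/30240 · (3.22367e-07 − 5.00692e-07) = -5.89701e-12.

S_3 ≈ 218.420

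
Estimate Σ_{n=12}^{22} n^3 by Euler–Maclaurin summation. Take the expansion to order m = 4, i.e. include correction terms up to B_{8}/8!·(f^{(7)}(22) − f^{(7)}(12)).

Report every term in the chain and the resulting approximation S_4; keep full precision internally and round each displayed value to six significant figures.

∫_12^22 x^3 dx evaluates to 53380.0.
Boundary: ½(f(12) + f(22)) = ½(1728.00 + 10648.0) = 6188.00.
So far: 59568.0.
Order-1 term: 1/12 · (1452.00 − 432.000) = 85.0000.
Running total after k=1: 59653.0.
Order-2 term: −1/720 · (6.00000 − 6.00000) = 0.00000.
Running total after k=2: 59653.0.
Order-3 term: 1/30240 · (0.00000 − 0.00000) = 0.00000.
Running total after k=3: 59653.0.
Order-4 term: −1/1209600 · (0.00000 − 0.00000) = 0.00000.

S_4 ≈ 59653.0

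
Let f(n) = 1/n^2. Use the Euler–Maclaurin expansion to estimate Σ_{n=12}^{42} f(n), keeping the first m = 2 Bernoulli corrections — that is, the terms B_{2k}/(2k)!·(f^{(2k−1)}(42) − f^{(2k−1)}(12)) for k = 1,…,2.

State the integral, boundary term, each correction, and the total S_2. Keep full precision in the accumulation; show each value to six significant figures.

S_2 ≈ 0.0633735

The integral term ∫_12^42 1/x^2 dx = 0.0595238.
Endpoint term: (f(12) + f(42))/2 = (0.00694444 + 0.000566893)/2 = 0.00375567.
So far: 0.0632795.
Correction k=1: B_{2}/2! · (f^{(1)}(42) − f^{(1)}(12)) = 1/12 · (-2.69949e-05 − (-0.00115741)) = 9.42010e-05.
Partial sum through k=1: 0.0633737.
Correction k=2: B_{4}/4! · (f^{(3)}(42) − f^{(3)}(12)) = −1/720 · (-1.83639e-07 − (-9.64506e-05)) = -1.33704e-07.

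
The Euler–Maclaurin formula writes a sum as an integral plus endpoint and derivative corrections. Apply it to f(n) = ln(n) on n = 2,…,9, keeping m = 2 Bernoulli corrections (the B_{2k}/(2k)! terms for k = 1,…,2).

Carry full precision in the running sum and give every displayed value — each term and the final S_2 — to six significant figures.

S_2 ≈ 12.8018

The integral term ∫_2^9 ln(x) dx = 11.3887.
½[f(2) + f(9)] = ½[0.693147 + 2.19722] = 1.44519.
So far: 12.8339.
Correction k=1: B_{2}/2! · (f^{(1)}(9) − f^{(1)}(2)) = 1/12 · (0.111111 − 0.500000) = -0.0324074.
Running total after k=1: 12.8015.
Correction k=2: B_{4}/4! · (f^{(3)}(9) − f^{(3)}(2)) = −1/720 · (0.00274348 − 0.250000) = 0.000343412.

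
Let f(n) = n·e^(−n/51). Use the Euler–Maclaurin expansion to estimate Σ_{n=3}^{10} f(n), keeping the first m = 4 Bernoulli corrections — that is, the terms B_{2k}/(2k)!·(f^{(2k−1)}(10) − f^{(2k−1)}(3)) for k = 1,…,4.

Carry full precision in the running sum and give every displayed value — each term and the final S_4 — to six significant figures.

The integral term ∫_3^10 x·e^(−x/51) dx = 39.5931.
½[f(3) + f(10)] = ½[2.82862 + 8.21948] = 5.52405.
Integral + boundary = 45.1172.
Order-1 term: 1/12 · (0.660782 − 0.887410) = -0.0188857.
Running total after k=1: 45.0983.
Order-2 term: −1/720 · (0.000886073 − 0.00106619) = 2.50160e-07.
Running total after k=2: 45.0983.
Order-3 term: 1/30240 · (5.83659e-07 − 6.88657e-07) = -3.47214e-12.
Running total after k=3: 45.0983.
Order-4 term: −1/1209600 · (3.17821e-10 − 3.71933e-10) = 4.47359e-17.

S_4 ≈ 45.0983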